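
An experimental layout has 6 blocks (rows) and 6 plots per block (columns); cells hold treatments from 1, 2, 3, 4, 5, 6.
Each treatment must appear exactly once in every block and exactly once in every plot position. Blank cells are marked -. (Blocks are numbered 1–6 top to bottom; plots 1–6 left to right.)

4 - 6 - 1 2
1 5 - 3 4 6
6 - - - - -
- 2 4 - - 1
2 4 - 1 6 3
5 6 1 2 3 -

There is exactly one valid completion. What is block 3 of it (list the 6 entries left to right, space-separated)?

6 1 3 4 2 5

Block 1, plot 2: block 1 has {1, 2, 4, 6} and plot 2 has {2, 4, 5, 6}, leaving only 3.
Block 3, plot 2: block 3 has {6} and plot 2 has {2, 3, 4, 5, 6}, leaving only 1.
Block 1, plot 4: block 1 has {1, 2, 3, 4, 6} and plot 4 has {1, 2, 3}, leaving only 5.
Block 3, plot 4: block 3 has {1, 6} and plot 4 has {1, 2, 3, 5}, leaving only 4.
Block 3, plot 6: block 3 has {1, 4, 6} and plot 6 has {1, 2, 3, 6}, leaving only 5.
Block 3, plot 5: block 3 has {1, 4, 5, 6} and plot 5 has {1, 3, 4, 6}, leaving only 2.
Block 3, plot 3: block 3 has {1, 2, 4, 5, 6} and plot 3 has {1, 4, 6}, leaving only 3.
So block 3 reads: 6 1 3 4 2 5.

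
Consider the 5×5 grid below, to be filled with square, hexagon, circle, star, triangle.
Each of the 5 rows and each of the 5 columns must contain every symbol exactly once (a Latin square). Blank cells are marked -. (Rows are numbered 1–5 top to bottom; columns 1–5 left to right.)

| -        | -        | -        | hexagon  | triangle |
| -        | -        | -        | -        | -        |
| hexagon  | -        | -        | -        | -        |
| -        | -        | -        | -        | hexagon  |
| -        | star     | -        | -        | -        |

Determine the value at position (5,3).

Row 5, column 3 is narrowed to {square, hexagon, circle, triangle}.
If it were square, then row 5, column 4 would be left with no valid symbol.
If it were circle, then row 5, column 4 would be left with no valid symbol.
If it were triangle, propagating the remaining blanks reaches a contradiction.
So row 5, column 3 must be hexagon.

hexagon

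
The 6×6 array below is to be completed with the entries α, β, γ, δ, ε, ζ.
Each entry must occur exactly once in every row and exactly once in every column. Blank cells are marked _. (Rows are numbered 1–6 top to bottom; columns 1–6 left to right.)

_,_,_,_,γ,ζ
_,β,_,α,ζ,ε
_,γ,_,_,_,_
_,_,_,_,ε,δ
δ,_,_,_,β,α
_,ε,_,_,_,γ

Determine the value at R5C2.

Row 5 already has {α, β, δ} and column 2 already has {β, γ, ε}, so row 5, column 2 must be ζ.

ζ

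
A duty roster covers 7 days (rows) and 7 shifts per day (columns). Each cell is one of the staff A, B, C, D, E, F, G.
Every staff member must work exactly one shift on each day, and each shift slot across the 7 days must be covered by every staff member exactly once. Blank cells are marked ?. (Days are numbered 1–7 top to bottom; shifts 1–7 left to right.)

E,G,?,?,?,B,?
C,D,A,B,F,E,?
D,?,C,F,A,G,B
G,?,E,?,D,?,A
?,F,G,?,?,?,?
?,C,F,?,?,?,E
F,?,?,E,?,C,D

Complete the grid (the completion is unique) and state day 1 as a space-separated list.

Day 1, shift 3: day 1 has {B, E, G} and shift 3 has {A, C, E, F, G}, leaving only D.
Day 1, shift 5: day 1 has {B, D, E, G} and shift 5 has {A, D, F}, leaving only C.
Day 1, shift 4: day 1 has {B, C, D, E, G} and shift 4 has {B, E, F}, leaving only A.
Day 1, shift 7: day 1 has {A, B, C, D, E, G} and shift 7 has {A, B, D, E}, leaving only F.
So day 1 reads: E G D A C B F.

E G D A C B F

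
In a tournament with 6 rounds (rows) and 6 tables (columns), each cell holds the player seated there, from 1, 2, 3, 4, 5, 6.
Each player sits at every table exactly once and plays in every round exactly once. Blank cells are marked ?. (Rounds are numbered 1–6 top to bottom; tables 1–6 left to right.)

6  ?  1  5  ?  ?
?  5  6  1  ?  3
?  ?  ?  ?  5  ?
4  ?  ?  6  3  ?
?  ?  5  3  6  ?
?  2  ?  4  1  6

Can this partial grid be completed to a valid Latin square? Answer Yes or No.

No round or table among the givens repeats a symbol, and propagating forced cells runs into no contradiction.
One valid completion exists (for instance, 6 3 1 5 2 4 / 2 5 6 1 4 3 / 3 6 4 2 5 1 / 4 1 2 6 3 5 / 1 4 5 3 6 2 / 5 2 3 4 1 6).

Yes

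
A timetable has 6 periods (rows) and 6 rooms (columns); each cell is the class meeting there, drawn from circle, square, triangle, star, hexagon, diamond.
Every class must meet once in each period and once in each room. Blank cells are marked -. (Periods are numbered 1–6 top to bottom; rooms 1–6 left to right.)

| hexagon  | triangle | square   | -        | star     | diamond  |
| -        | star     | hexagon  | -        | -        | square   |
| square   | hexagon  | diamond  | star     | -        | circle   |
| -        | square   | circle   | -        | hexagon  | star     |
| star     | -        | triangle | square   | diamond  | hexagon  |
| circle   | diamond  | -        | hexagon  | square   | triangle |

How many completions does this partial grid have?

Period 1, room 4: eliminating its period and room leaves {circle}.
Period 2, room 1: eliminating its period and room leaves {triangle, diamond}.
Period 2, room 4: eliminating its period and room leaves {circle, triangle, diamond}.
Period 2, room 5: eliminating its period and room leaves {circle, triangle}.
Period 3, room 5: eliminating its period and room leaves {triangle}.
Period 4, room 1: eliminating its period and room leaves {triangle, diamond}.
Period 4, room 4: eliminating its period and room leaves {triangle, diamond}.
Period 5, room 2: eliminating its period and room leaves {circle}.
Period 6, room 3: eliminating its period and room leaves {star}.
Enumerating the assignments across these blanks that avoid any period or room repeat gives 2 completions.

2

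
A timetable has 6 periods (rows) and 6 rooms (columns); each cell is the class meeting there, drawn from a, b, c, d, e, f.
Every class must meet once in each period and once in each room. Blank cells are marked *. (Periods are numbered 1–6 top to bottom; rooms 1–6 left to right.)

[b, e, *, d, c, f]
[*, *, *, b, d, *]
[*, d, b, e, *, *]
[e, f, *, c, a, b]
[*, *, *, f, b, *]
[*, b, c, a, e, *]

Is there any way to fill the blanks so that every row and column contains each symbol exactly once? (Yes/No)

Yes

No period or room among the givens repeats a symbol, and propagating forced cells runs into no contradiction.
One valid completion exists (for instance, b e a d c f / a c f b d e / c d b e f a / e f d c a b / d a e f b c / f b c a e d).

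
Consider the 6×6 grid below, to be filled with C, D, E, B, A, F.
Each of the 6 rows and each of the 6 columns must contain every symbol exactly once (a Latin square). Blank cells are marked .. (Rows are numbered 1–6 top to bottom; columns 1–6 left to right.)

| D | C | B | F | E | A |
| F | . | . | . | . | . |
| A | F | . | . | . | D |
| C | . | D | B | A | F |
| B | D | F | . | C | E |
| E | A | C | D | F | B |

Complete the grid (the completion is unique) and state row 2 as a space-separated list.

F B A E D C

Row 2, column 6: row 2 has {F} and column 6 has {D, E, B, A, F}, leaving only C.
Row 3, column 3: row 3 has {D, A, F} and column 3 has {C, D, B, F}, leaving only E.
Row 2, column 3: row 2 has {C, F} and column 3 has {C, D, E, B, F}, leaving only A.
Row 2, column 4: row 2 has {C, A, F} and column 4 has {D, B, F}, leaving only E.
Row 2, column 2: row 2 has {C, E, A, F} and column 2 has {C, D, A, F}, leaving only B.
Row 2, column 5: row 2 has {C, E, B, A, F} and column 5 has {C, E, A, F}, leaving only D.
So row 2 reads: F B A E D C.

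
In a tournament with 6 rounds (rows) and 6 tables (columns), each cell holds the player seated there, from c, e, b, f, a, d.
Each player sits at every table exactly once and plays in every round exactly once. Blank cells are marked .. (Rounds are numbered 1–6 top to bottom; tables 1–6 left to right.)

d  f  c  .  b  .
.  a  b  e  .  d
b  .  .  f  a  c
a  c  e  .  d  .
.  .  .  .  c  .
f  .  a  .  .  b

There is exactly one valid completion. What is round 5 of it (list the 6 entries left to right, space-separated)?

Round 5, table 1: round 5 has {c} and table 1 has {b, f, a, d}, leaving only e.
Round 1, table 4: round 1 has {c, b, f, d} and table 4 has {e, f}, leaving only a.
Round 1, table 6: round 1 has {c, b, f, a, d} and table 6 has {c, b, d}, leaving only e.
Round 2, table 1: round 2 has {e, b, a, d} and table 1 has {e, b, f, a, d}, leaving only c.
Round 2, table 5: round 2 has {c, e, b, a, d} and table 5 has {c, b, a, d}, leaving only f.
Round 3, table 3: round 3 has {c, b, f, a} and table 3 has {c, e, b, a}, leaving only d.
Round 5, table 3: round 5 has {c, e} and table 3 has {c, e, b, a, d}, leaving only f.
Round 5, table 6: round 5 has {c, e, f} and table 6 has {c, e, b, d}, leaving only a.
Round 3, table 2: round 3 has {c, b, f, a, d} and table 2 has {c, f, a}, leaving only e.
Round 4, table 4: round 4 has {c, e, a, d} and table 4 has {e, f, a}, leaving only b.
Round 5, table 4: round 5 has {c, e, f, a} and table 4 has {e, b, f, a}, leaving only d.
Round 5, table 2: round 5 has {c, e, f, a, d} and table 2 has {c, e, f, a}, leaving only b.
So round 5 reads: e b f d c a.

e b f d c a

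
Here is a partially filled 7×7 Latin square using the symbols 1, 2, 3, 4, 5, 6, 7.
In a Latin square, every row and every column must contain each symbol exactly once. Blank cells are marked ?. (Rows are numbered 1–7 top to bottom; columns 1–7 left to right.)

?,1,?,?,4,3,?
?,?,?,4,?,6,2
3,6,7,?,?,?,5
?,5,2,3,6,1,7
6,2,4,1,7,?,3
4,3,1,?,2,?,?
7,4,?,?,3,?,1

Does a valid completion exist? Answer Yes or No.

No

Row 4, column 1: row 4 together with column 1 already contain {1, 2, 3, 4, 5, 6, 7} — every symbol — so nothing can go there. The grid has no valid completion.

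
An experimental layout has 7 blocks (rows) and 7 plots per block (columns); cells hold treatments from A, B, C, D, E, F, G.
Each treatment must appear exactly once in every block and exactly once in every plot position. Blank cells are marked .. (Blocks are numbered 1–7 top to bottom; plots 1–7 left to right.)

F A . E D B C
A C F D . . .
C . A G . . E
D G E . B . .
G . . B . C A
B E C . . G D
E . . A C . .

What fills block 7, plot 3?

Block 1, plot 3: block 1 has {A, B, C, D, E, F} and plot 3 has {A, C, E, F}, leaving only G.
Block 2, plot 6: block 2 has {A, C, D, F} and plot 6 has {B, C, G}, leaving only E.
Block 2, plot 5: block 2 has {A, C, D, E, F} and plot 5 has {B, C, D}, leaving only G.
Block 2, plot 7: block 2 has {A, C, D, E, F, G} and plot 7 has {A, C, D, E}, leaving only B.
Block 3, plot 5: block 3 has {A, C, E, G} and plot 5 has {B, C, D, G}, leaving only F.
Block 3, plot 6: block 3 has {A, C, E, F, G} and plot 6 has {B, C, E, G}, leaving only D.
Block 3, plot 2: block 3 has {A, C, D, E, F, G} and plot 2 has {A, C, E, G}, leaving only B.
Block 4, plot 7: block 4 has {B, D, E, G} and plot 7 has {A, B, C, D, E}, leaving only F.
Block 4, plot 4: block 4 has {B, D, E, F, G} and plot 4 has {A, B, D, E, G}, leaving only C.
Block 4, plot 6: block 4 has {B, C, D, E, F, G} and plot 6 has {B, C, D, E, G}, leaving only A.
Block 5, plot 3: block 5 has {A, B, C, G} and plot 3 has {A, C, E, F, G}, leaving only D.
Block 7 already has {A, C, E} and plot 3 already has {A, C, D, E, F, G}, so block 7, plot 3 must be B.

B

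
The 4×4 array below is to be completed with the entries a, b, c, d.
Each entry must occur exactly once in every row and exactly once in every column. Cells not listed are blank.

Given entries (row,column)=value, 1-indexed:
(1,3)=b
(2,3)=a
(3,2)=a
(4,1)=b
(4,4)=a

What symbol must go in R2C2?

b

Row 2, column 2 is narrowed to {b, c, d}.
If it were c, then row 4, column 2 would be left with no valid symbol.
If it were d, then row 4, column 2 would be left with no valid symbol.
So row 2, column 2 must be b.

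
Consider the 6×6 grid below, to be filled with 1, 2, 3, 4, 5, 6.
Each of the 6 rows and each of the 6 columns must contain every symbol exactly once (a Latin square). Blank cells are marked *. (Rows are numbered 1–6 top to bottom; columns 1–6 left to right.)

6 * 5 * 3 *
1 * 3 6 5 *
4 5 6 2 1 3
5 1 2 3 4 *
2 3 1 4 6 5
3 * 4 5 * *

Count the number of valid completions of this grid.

2

Row 1, column 2: eliminating its row and column leaves {2, 4}.
Row 1, column 4: eliminating its row and column leaves {1}.
Row 1, column 6: eliminating its row and column leaves {1, 2, 4}.
Row 2, column 2: eliminating its row and column leaves {2, 4}.
Row 2, column 6: eliminating its row and column leaves {2, 4}.
Row 4, column 6: eliminating its row and column leaves {6}.
Row 6, column 2: eliminating its row and column leaves {2, 6}.
Row 6, column 5: eliminating its row and column leaves {2}.
Row 6, column 6: eliminating its row and column leaves {1, 2, 6}.
Enumerating the assignments across these blanks that avoid any row or column repeat gives 2 completions.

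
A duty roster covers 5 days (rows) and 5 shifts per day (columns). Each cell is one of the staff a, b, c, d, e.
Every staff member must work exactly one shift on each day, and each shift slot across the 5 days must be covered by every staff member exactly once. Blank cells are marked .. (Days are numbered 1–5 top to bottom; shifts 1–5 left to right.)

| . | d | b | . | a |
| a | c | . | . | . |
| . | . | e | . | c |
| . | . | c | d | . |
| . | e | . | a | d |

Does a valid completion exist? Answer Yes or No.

No

Day 5, shift 3: day 5 together with shift 3 already contain {a, b, c, d, e} — every symbol — so nothing can go there. The grid has no valid completion.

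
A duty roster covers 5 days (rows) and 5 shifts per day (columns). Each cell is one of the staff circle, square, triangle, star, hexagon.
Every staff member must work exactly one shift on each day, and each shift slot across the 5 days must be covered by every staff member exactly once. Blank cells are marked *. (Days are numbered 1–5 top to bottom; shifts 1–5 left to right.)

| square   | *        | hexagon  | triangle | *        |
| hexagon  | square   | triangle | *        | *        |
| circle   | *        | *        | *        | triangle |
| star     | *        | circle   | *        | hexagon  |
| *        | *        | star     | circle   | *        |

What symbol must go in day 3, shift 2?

Day 2, shift 4: day 2 has {square, triangle, hexagon} and shift 4 has {circle, triangle}, leaving only star.
Day 2, shift 5: day 2 has {square, triangle, star, hexagon} and shift 5 has {triangle, hexagon}, leaving only circle.
Day 1, shift 5: day 1 has {square, triangle, hexagon} and shift 5 has {circle, triangle, hexagon}, leaving only star.
Day 1, shift 2: day 1 has {square, triangle, star, hexagon} and shift 2 has {square}, leaving only circle.
Day 3, shift 3: day 3 has {circle, triangle} and shift 3 has {circle, triangle, star, hexagon}, leaving only square.
Day 3, shift 4: day 3 has {circle, square, triangle} and shift 4 has {circle, triangle, star}, leaving only hexagon.
Day 3 already has {circle, square, triangle, hexagon} and shift 2 already has {circle, square}, so day 3, shift 2 must be star.

star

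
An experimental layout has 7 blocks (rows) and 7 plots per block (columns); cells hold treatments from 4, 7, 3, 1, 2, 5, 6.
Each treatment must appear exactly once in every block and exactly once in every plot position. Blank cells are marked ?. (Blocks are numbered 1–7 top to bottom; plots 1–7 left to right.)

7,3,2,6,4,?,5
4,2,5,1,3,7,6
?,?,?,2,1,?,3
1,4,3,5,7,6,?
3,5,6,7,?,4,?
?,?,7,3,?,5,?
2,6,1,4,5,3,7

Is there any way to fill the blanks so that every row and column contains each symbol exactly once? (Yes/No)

Block 3, plot 6: block 3 together with plot 6 already contain {4, 7, 3, 1, 2, 5, 6} — every symbol — so nothing can go there. The grid has no valid completion.

No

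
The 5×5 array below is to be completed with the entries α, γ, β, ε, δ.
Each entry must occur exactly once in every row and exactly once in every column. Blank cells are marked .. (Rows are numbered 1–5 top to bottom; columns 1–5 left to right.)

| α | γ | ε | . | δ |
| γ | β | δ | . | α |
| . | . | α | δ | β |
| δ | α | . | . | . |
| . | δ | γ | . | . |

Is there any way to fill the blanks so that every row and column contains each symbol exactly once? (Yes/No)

No

Row 1, column 4: row 1 has {α, γ, ε, δ} and column 4 has {δ}, so it must be β.
Row 2, column 4: row 2 has {α, γ, β, δ} and column 4 has {β, δ}, so it must be ε.
Row 3, column 1: row 3 has {α, β, δ} and column 1 has {α, γ, δ}, so it must be ε.
Now row 3, column 2: row 3 together with column 2 already contain {α, γ, β, ε, δ} — every symbol — so nothing can go there. The grid has no valid completion.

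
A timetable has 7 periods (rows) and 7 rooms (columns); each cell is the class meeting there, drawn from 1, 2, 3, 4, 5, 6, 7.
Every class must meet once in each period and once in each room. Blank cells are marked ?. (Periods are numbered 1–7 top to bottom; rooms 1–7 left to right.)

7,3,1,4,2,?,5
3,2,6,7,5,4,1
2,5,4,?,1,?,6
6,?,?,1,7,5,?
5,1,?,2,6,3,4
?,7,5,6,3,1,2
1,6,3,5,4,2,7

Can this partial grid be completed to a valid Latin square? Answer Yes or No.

Yes

No period or room among the givens repeats a symbol, and propagating forced cells runs into no contradiction.
One valid completion exists (for instance, 7 3 1 4 2 6 5 / 3 2 6 7 5 4 1 / 2 5 4 3 1 7 6 / 6 4 2 1 7 5 3 / 5 1 7 2 6 3 4 / 4 7 5 6 3 1 2 / 1 6 3 5 4 2 7).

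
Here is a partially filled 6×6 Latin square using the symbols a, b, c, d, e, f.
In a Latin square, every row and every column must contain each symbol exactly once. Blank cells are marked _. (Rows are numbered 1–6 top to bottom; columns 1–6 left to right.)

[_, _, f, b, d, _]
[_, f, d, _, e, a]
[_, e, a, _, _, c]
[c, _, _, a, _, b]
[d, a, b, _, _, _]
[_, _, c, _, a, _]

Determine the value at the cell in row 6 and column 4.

Row 1, column 2: row 1 has {b, d, f} and column 2 has {a, e, f}, leaving only c.
Row 1, column 6: row 1 has {b, c, d, f} and column 6 has {a, b, c}, leaving only e.
Row 1, column 1: row 1 has {b, c, d, e, f} and column 1 has {c, d}, leaving only a.
Row 2, column 1: row 2 has {a, d, e, f} and column 1 has {a, c, d}, leaving only b.
Row 2, column 4: row 2 has {a, b, d, e, f} and column 4 has {a, b}, leaving only c.
Row 3, column 1: row 3 has {a, c, e} and column 1 has {a, b, c, d}, leaving only f.
Row 3, column 4: row 3 has {a, c, e, f} and column 4 has {a, b, c}, leaving only d.
Row 3, column 5: row 3 has {a, c, d, e, f} and column 5 has {a, d, e}, leaving only b.
Row 4, column 2: row 4 has {a, b, c} and column 2 has {a, c, e, f}, leaving only d.
Row 4, column 3: row 4 has {a, b, c, d} and column 3 has {a, b, c, d, f}, leaving only e.
Row 4, column 5: row 4 has {a, b, c, d, e} and column 5 has {a, b, d, e}, leaving only f.
Row 5, column 5: row 5 has {a, b, d} and column 5 has {a, b, d, e, f}, leaving only c.
Row 5, column 6: row 5 has {a, b, c, d} and column 6 has {a, b, c, e}, leaving only f.
Row 5, column 4: row 5 has {a, b, c, d, f} and column 4 has {a, b, c, d}, leaving only e.
Row 6 already has {a, c} and column 4 already has {a, b, c, d, e}, so row 6, column 4 must be f.

f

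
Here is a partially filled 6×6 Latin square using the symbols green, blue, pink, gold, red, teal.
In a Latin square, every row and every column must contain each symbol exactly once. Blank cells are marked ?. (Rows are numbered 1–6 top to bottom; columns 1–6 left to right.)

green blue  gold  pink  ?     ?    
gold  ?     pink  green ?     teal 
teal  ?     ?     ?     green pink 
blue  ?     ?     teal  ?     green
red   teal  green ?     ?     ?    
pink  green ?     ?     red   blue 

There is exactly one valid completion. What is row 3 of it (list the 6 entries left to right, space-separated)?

teal gold blue red green pink

Row 1, column 5: row 1 has {green, blue, pink, gold} and column 5 has {green, red}, leaving only teal.
Row 1, column 6: row 1 has {green, blue, pink, gold, teal} and column 6 has {green, blue, pink, teal}, leaving only red.
Row 2, column 2: row 2 has {green, pink, gold, teal} and column 2 has {green, blue, teal}, leaving only red.
Row 3, column 2: row 3 has {green, pink, teal} and column 2 has {green, blue, red, teal}, leaving only gold.
Row 2, column 5: row 2 has {green, pink, gold, red, teal} and column 5 has {green, red, teal}, leaving only blue.
Row 4, column 2: row 4 has {green, blue, teal} and column 2 has {green, blue, gold, red, teal}, leaving only pink.
Row 4, column 3: row 4 has {green, blue, pink, teal} and column 3 has {green, pink, gold}, leaving only red.
Row 3, column 3: row 3 has {green, pink, gold, teal} and column 3 has {green, pink, gold, red}, leaving only blue.
Row 3, column 4: row 3 has {green, blue, pink, gold, teal} and column 4 has {green, pink, teal}, leaving only red.
So row 3 reads: teal gold blue red green pink.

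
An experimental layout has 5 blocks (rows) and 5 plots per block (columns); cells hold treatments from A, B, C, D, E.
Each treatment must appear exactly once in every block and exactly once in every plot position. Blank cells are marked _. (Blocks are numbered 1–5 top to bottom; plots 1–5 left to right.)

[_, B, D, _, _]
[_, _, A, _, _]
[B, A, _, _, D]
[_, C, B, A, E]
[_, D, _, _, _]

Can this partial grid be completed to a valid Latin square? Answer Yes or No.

No block or plot among the givens repeats a symbol, and propagating forced cells runs into no contradiction.
One valid completion exists (for instance, A B D E C / C E A D B / B A E C D / D C B A E / E D C B A).

Yes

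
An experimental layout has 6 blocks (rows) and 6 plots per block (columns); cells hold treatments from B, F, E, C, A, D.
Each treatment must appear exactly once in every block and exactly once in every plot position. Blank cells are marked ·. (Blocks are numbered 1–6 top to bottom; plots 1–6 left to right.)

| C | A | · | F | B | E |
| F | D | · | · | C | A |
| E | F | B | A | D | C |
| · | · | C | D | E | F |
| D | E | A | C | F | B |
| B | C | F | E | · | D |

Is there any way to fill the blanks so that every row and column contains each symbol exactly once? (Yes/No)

No block or plot among the givens repeats a symbol, and propagating forced cells runs into no contradiction.
One valid completion exists (for instance, C A D F B E / F D E B C A / E F B A D C / A B C D E F / D E A C F B / B C F E A D).

Yes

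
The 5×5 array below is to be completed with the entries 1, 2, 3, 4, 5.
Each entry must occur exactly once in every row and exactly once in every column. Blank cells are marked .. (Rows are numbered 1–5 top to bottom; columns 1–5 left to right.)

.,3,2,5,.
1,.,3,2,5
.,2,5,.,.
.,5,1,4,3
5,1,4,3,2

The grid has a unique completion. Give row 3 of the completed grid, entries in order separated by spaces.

3 2 5 1 4

Row 3, column 4: row 3 has {2, 5} and column 4 has {2, 3, 4, 5}, leaving only 1.
Row 3, column 5: row 3 has {1, 2, 5} and column 5 has {2, 3, 5}, leaving only 4.
Row 3, column 1: row 3 has {1, 2, 4, 5} and column 1 has {1, 5}, leaving only 3.
So row 3 reads: 3 2 5 1 4.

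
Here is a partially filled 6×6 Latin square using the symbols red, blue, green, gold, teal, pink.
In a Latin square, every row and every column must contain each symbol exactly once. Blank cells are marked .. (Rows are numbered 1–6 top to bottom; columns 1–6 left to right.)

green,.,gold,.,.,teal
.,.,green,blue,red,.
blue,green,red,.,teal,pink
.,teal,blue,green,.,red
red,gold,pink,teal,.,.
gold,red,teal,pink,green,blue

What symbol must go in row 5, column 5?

blue

Row 5 already has {red, gold, teal, pink} and column 5 already has {red, green, teal}, so row 5, column 5 must be blue.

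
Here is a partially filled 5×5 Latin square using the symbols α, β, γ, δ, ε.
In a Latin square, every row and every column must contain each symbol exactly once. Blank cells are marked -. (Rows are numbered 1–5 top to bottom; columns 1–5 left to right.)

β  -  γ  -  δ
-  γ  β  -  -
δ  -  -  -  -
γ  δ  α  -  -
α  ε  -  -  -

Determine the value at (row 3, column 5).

Row 1, column 2: row 1 has {β, γ, δ} and column 2 has {γ, δ, ε}, leaving only α.
Row 1, column 4: row 1 has {α, β, γ, δ} and column 4 has {}, leaving only ε.
Row 2, column 1: row 2 has {β, γ} and column 1 has {α, β, γ, δ}, leaving only ε.
Row 2, column 5: row 2 has {β, γ, ε} and column 5 has {δ}, leaving only α.
Row 2, column 4: row 2 has {α, β, γ, ε} and column 4 has {ε}, leaving only δ.
Row 3, column 2: row 3 has {δ} and column 2 has {α, γ, δ, ε}, leaving only β.
Row 3, column 3: row 3 has {β, δ} and column 3 has {α, β, γ}, leaving only ε.
Row 3 already has {β, δ, ε} and column 5 already has {α, δ}, so row 3, column 5 must be γ.

γ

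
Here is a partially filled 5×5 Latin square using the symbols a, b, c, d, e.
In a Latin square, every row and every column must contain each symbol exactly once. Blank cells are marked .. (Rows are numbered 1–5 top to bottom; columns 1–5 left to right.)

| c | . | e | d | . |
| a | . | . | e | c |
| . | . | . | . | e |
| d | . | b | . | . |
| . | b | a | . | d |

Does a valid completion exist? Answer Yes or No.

Row 1, column 2: row 1 has {c, d, e} and column 2 has {b}, so it must be a.
Row 1, column 5: row 1 has {a, c, d, e} and column 5 has {c, d, e}, so it must be b.
Row 2, column 2: row 2 has {a, c, e} and column 2 has {a, b}, so it must be d.
Now row 2, column 3: row 2 together with column 3 already contain {a, b, c, d, e} — every symbol — so nothing can go there. The grid has no valid completion.

No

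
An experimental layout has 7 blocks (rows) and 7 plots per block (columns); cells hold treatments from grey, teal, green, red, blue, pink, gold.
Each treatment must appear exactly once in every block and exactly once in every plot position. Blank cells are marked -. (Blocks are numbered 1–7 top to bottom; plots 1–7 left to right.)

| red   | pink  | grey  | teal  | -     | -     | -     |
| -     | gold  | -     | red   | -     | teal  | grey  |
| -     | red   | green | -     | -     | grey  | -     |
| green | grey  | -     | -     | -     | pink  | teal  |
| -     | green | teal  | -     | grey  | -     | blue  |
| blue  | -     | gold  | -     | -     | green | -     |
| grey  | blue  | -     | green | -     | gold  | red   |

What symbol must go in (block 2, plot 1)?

Block 2 already has {grey, teal, red, gold} and plot 1 already has {grey, green, red, blue}, so block 2, plot 1 must be pink.

pink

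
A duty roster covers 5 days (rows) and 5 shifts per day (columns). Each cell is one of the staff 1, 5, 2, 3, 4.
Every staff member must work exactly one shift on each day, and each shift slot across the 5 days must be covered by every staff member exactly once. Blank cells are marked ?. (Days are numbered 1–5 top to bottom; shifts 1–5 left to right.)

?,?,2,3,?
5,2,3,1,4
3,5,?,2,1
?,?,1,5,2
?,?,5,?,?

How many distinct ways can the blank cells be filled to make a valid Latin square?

1

Day 1, shift 1: eliminating its day and shift leaves {1, 4}.
Day 1, shift 2: eliminating its day and shift leaves {1, 4}.
Day 1, shift 5: eliminating its day and shift leaves {5}.
Day 3, shift 3: eliminating its day and shift leaves {4}.
Day 4, shift 1: eliminating its day and shift leaves {4}.
Day 4, shift 2: eliminating its day and shift leaves {3, 4}.
Day 5, shift 1: eliminating its day and shift leaves {1, 2, 4}.
Day 5, shift 2: eliminating its day and shift leaves {1, 3, 4}.
Day 5, shift 4: eliminating its day and shift leaves {4}.
Day 5, shift 5: eliminating its day and shift leaves {3}.
Only one assignment across all blanks avoids any day or shift repeat, giving 1 completion.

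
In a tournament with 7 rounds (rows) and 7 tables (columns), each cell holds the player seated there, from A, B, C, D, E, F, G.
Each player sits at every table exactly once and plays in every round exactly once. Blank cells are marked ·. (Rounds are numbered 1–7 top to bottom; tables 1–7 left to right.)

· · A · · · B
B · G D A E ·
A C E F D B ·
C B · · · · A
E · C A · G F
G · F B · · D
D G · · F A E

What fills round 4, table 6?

F

Round 1, table 1: round 1 has {A, B} and table 1 has {A, B, C, D, E, G}, leaving only F.
Round 2, table 2: round 2 has {A, B, D, E, G} and table 2 has {B, C, G}, leaving only F.
Round 2, table 7: round 2 has {A, B, D, E, F, G} and table 7 has {A, B, D, E, F}, leaving only C.
Round 3, table 7: round 3 has {A, B, C, D, E, F} and table 7 has {A, B, C, D, E, F}, leaving only G.
Round 4, table 3: round 4 has {A, B, C} and table 3 has {A, C, E, F, G}, leaving only D.
Round 4 already has {A, B, C, D} and table 6 already has {A, B, E, G}, so round 4, table 6 must be F.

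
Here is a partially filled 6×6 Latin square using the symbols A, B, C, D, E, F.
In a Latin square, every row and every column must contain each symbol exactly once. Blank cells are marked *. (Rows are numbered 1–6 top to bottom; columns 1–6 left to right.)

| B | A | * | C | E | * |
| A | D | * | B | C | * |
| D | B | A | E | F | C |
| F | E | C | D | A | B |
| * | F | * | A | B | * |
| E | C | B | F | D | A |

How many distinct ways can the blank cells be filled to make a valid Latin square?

Row 1, column 3: eliminating its row and column leaves {D, F}.
Row 1, column 6: eliminating its row and column leaves {D, F}.
Row 2, column 3: eliminating its row and column leaves {E, F}.
Row 2, column 6: eliminating its row and column leaves {E, F}.
Row 5, column 1: eliminating its row and column leaves {C}.
Row 5, column 3: eliminating its row and column leaves {D, E}.
Row 5, column 6: eliminating its row and column leaves {D, E}.
Enumerating the assignments across these blanks that avoid any row or column repeat gives 2 completions.

2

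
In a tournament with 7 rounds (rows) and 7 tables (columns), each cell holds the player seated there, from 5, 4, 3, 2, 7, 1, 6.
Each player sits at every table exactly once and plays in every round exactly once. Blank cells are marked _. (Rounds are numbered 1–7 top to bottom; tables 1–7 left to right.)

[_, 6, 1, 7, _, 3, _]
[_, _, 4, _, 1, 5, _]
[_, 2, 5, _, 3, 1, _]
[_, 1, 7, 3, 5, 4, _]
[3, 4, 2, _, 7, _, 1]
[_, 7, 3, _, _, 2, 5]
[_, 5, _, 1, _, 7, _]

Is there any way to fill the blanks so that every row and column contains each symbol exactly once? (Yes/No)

Yes

No round or table among the givens repeats a symbol, and propagating forced cells runs into no contradiction.
One valid completion exists (for instance, 5 6 1 7 4 3 2 / 6 3 4 2 1 5 7 / 7 2 5 6 3 1 4 / 2 1 7 3 5 4 6 / 3 4 2 5 7 6 1 / 1 7 3 4 6 2 5 / 4 5 6 1 2 7 3).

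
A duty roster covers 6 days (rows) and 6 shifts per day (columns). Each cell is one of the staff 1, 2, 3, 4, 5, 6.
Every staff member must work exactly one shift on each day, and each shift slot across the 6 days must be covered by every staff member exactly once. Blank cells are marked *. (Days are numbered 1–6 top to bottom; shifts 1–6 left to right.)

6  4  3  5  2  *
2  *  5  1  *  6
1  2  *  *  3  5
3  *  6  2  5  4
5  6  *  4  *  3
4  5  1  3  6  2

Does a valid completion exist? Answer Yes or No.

No day or shift among the givens repeats a symbol, and propagating forced cells runs into no contradiction.
One valid completion exists (for instance, 6 4 3 5 2 1 / 2 3 5 1 4 6 / 1 2 4 6 3 5 / 3 1 6 2 5 4 / 5 6 2 4 1 3 / 4 5 1 3 6 2).

Yes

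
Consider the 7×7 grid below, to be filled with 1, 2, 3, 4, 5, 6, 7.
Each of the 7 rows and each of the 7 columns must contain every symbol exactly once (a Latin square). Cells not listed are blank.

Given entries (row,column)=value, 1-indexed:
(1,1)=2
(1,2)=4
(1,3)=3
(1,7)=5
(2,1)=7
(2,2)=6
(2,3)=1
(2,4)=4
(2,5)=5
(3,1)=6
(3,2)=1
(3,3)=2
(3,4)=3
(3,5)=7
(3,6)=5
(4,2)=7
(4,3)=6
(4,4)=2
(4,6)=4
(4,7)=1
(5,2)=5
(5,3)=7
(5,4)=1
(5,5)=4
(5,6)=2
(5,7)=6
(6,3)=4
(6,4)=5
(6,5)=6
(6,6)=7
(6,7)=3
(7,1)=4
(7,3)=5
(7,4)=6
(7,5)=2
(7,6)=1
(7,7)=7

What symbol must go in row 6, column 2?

2

Row 6 already has {3, 4, 5, 6, 7} and column 2 already has {1, 4, 5, 6, 7}, so row 6, column 2 must be 2.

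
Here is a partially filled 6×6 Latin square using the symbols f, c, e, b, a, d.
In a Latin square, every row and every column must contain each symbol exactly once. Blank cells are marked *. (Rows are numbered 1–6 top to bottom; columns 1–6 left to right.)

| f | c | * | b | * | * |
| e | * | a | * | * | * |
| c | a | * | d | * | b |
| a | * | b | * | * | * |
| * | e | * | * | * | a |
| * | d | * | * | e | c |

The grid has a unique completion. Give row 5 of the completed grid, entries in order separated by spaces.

Row 3, column 5: row 3 has {c, b, a, d} and column 5 has {e}, leaving only f.
Row 3, column 3: row 3 has {f, c, b, a, d} and column 3 has {b, a}, leaving only e.
Row 1, column 3: row 1 has {f, c, b} and column 3 has {e, b, a}, leaving only d.
Row 1, column 5: row 1 has {f, c, b, d} and column 5 has {f, e}, leaving only a.
Row 1, column 6: row 1 has {f, c, b, a, d} and column 6 has {c, b, a}, leaving only e.
Row 4, column 2: row 4 has {b, a} and column 2 has {c, e, a, d}, leaving only f.
Row 2, column 2: row 2 has {e, a} and column 2 has {f, c, e, a, d}, leaving only b.
Row 4, column 6: row 4 has {f, b, a} and column 6 has {c, e, b, a}, leaving only d.
Row 2, column 6: row 2 has {e, b, a} and column 6 has {c, e, b, a, d}, leaving only f.
Row 2, column 4: row 2 has {f, e, b, a} and column 4 has {b, d}, leaving only c.
Row 5, column 4: row 5 has {e, a} and column 4 has {c, b, d}, leaving only f.
Row 5, column 3: row 5 has {f, e, a} and column 3 has {e, b, a, d}, leaving only c.
Row 2, column 5: row 2 has {f, c, e, b, a} and column 5 has {f, e, a}, leaving only d.
Row 5, column 5: row 5 has {f, c, e, a} and column 5 has {f, e, a, d}, leaving only b.
Row 5, column 1: row 5 has {f, c, e, b, a} and column 1 has {f, c, e, a}, leaving only d.
So row 5 reads: d e c f b a.

d e c f b a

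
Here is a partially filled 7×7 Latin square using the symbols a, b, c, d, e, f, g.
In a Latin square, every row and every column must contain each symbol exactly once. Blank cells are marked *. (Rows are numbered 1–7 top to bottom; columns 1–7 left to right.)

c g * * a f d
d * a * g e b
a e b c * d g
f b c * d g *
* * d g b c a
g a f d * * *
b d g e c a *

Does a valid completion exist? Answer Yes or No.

Yes

No row or column among the givens repeats a symbol, and propagating forced cells runs into no contradiction.
One valid completion exists (for instance, c g e b a f d / d c a f g e b / a e b c f d g / f b c a d g e / e f d g b c a / g a f d e b c / b d g e c a f).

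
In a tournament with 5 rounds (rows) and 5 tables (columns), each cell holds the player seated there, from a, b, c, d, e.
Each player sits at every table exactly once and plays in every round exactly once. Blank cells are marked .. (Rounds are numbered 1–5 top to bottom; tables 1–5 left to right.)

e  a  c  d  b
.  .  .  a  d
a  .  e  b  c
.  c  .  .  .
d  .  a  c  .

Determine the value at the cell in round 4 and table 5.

a

Round 2, table 3: round 2 has {a, d} and table 3 has {a, c, e}, leaving only b.
Round 2, table 1: round 2 has {a, b, d} and table 1 has {a, d, e}, leaving only c.
Round 2, table 2: round 2 has {a, b, c, d} and table 2 has {a, c}, leaving only e.
Round 3, table 2: round 3 has {a, b, c, e} and table 2 has {a, c, e}, leaving only d.
Round 4, table 1: round 4 has {c} and table 1 has {a, c, d, e}, leaving only b.
Round 4, table 3: round 4 has {b, c} and table 3 has {a, b, c, e}, leaving only d.
Round 4, table 4: round 4 has {b, c, d} and table 4 has {a, b, c, d}, leaving only e.
Round 4 already has {b, c, d, e} and table 5 already has {b, c, d}, so round 4, table 5 must be a.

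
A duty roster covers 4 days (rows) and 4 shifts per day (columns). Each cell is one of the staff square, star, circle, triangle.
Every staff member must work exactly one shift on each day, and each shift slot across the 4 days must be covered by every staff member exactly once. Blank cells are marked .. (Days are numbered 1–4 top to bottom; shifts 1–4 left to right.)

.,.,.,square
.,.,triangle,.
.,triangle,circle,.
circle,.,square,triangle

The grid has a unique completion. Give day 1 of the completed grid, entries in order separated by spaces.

Day 1, shift 3: day 1 has {square} and shift 3 has {square, circle, triangle}, leaving only star.
Day 1, shift 1: day 1 has {square, star} and shift 1 has {circle}, leaving only triangle.
Day 1, shift 2: day 1 has {square, star, triangle} and shift 2 has {triangle}, leaving only circle.
So day 1 reads: triangle circle star square.

triangle circle star square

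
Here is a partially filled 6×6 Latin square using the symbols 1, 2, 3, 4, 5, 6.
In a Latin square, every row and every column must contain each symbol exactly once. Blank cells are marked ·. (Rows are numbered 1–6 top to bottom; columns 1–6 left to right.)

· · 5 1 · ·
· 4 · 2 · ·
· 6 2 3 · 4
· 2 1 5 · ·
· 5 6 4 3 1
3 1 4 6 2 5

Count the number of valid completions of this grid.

4

Row 1, column 1: eliminating its row and column leaves {2, 4, 6}.
Row 1, column 2: eliminating its row and column leaves {3}.
Row 1, column 5: eliminating its row and column leaves {4, 6}.
Row 1, column 6: eliminating its row and column leaves {2, 3, 6}.
Row 2, column 1: eliminating its row and column leaves {1, 5, 6}.
Row 2, column 3: eliminating its row and column leaves {3}.
Row 2, column 5: eliminating its row and column leaves {1, 5, 6}.
Row 2, column 6: eliminating its row and column leaves {3, 6}.
Row 3, column 1: eliminating its row and column leaves {1, 5}.
Row 3, column 5: eliminating its row and column leaves {1, 5}.
Row 4, column 1: eliminating its row and column leaves {4, 6}.
Row 4, column 5: eliminating its row and column leaves {4, 6}.
Row 4, column 6: eliminating its row and column leaves {3, 6}.
Row 5, column 1: eliminating its row and column leaves {2}.
Enumerating the assignments across these blanks that avoid any row or column repeat gives 4 completions.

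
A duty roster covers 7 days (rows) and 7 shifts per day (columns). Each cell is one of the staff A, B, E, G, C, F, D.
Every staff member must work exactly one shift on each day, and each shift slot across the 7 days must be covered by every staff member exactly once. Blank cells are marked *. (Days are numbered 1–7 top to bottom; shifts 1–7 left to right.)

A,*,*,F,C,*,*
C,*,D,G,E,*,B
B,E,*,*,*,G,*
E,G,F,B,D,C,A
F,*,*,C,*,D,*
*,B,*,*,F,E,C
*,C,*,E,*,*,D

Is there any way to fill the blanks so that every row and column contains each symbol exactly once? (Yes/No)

Yes

No day or shift among the givens repeats a symbol, and propagating forced cells runs into no contradiction.
One valid completion exists (for instance, A D E F C B G / C F D G E A B / B E C D A G F / E G F B D C A / F A B C G D E / D B G A F E C / G C A E B F D).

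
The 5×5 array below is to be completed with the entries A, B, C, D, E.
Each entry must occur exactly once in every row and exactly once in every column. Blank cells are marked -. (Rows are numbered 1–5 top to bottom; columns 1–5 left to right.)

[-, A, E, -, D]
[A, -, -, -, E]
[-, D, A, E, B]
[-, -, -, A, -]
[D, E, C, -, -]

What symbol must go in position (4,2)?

B

Row 3, column 1: row 3 has {A, B, D, E} and column 1 has {A, D}, leaving only C.
Row 1, column 1: row 1 has {A, D, E} and column 1 has {A, C, D}, leaving only B.
Row 1, column 4: row 1 has {A, B, D, E} and column 4 has {A, E}, leaving only C.
Row 4, column 1: row 4 has {A} and column 1 has {A, B, C, D}, leaving only E.
Row 4, column 5: row 4 has {A, E} and column 5 has {B, D, E}, leaving only C.
Row 4 already has {A, C, E} and column 2 already has {A, D, E}, so row 4, column 2 must be B.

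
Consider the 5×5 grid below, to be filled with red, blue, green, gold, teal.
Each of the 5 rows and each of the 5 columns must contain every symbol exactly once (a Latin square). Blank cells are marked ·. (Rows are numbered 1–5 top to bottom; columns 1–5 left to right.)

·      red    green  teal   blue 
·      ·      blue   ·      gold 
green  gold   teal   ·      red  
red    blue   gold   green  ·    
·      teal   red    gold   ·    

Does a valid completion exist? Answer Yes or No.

Yes

No row or column among the givens repeats a symbol, and propagating forced cells runs into no contradiction.
One valid completion exists (for instance, gold red green teal blue / teal green blue red gold / green gold teal blue red / red blue gold green teal / blue teal red gold green).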